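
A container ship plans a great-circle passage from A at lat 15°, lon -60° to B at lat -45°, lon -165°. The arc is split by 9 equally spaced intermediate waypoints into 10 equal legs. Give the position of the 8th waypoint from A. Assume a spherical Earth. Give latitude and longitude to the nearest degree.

Write both endpoints as unit vectors p₁, p₂ with components (cos φ cos λ, cos φ sin λ, sin φ).
The central angle between the endpoints is δ = arccos(p₁·p₂) ≈ 1.939 rad (111.1°).
Interpolate at f = 8/10 with slerp weights a = sin((1−f)δ)/sin δ ≈ 0.405, b = sin(fδ)/sin δ ≈ 1.072.
p = a·p₁ + b·p₂ ≈ (-0.536, -0.535, -0.653); φ = arcsin(p_z) ≈ -40.75°, λ = atan2(p_y, p_x) ≈ -135.06°.

≈ lat -41°, lon -135°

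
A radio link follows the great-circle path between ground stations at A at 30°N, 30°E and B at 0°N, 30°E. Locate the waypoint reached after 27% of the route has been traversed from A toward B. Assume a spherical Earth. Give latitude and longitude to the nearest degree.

≈ 22°N, 30°E

Write both endpoints as unit vectors p₁, p₂ with components (cos φ cos λ, cos φ sin λ, sin φ).
The central angle between the endpoints is δ = arccos(p₁·p₂) ≈ 0.524 rad (30.0°).
Interpolate at f = 0.27 with slerp weights a = sin((1−f)δ)/sin δ ≈ 0.746, b = sin(fδ)/sin δ ≈ 0.282.
p = a·p₁ + b·p₂ ≈ (0.804, 0.464, 0.373); φ = arcsin(p_z) ≈ 21.90°, λ = atan2(p_y, p_x) ≈ 30.00°.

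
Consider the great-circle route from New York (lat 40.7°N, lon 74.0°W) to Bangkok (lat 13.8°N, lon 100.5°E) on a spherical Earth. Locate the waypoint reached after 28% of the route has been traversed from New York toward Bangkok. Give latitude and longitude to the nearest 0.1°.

≈ lat 75.1°N, lon 59.2°W

Convert each endpoint to a unit vector on the sphere (x = cos φ cos λ, y = cos φ sin λ, z = sin φ).
The central angle between the endpoints is δ = arccos(p₁·p₂) ≈ 2.186 rad (125.3°).
Interpolate at f = 0.28 with slerp weights a = sin((1−f)δ)/sin δ ≈ 1.225, b = sin(fδ)/sin δ ≈ 0.704.
p = a·p₁ + b·p₂ ≈ (0.131, -0.221, 0.966); φ = arcsin(p_z) ≈ 75.13°, λ = atan2(p_y, p_x) ≈ -59.22°.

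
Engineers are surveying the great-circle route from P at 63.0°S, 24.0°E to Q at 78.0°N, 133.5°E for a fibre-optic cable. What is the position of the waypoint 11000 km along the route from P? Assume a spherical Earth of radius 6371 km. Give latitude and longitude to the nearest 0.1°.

From cos δ = sin φ₁ sin φ₂ + cos φ₁ cos φ₂ cos Δλ, the central angle is δ ≈ 2.698 rad (154.6°). The total great-circle distance is δ·R ≈ 2.698 × 6371 ≈ 17186 km, so the target fraction is f = 11000/17186 ≈ 0.640.
Interpolate at f ≈ 0.640 with slerp weights a = sin((1−f)δ)/sin δ ≈ 1.922, b = sin(fδ)/sin δ ≈ 2.300.
p = a·p₁ + b·p₂ ≈ (0.468, 0.702, 0.537); φ = arcsin(p_z) ≈ 32.50°, λ = atan2(p_y, p_x) ≈ 56.31°.

≈ 32.5°N, 56.3°E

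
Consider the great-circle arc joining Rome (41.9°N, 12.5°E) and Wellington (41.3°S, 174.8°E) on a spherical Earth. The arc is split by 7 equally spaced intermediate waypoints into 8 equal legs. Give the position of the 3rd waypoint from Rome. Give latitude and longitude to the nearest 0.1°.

Convert each endpoint to a unit vector on the sphere (x = cos φ cos λ, y = cos φ sin λ, z = sin φ).
The central angle between the endpoints is δ = arccos(p₁·p₂) ≈ 2.911 rad (166.8°).
Interpolate at f = 3/8 with slerp weights a = sin((1−f)δ)/sin δ ≈ 4.237, b = sin(fδ)/sin δ ≈ 3.878.
p = a·p₁ + b·p₂ ≈ (0.177, 0.947, 0.270); φ = arcsin(p_z) ≈ 15.64°, λ = atan2(p_y, p_x) ≈ 79.41°.

≈ (15.6°N, 79.4°E)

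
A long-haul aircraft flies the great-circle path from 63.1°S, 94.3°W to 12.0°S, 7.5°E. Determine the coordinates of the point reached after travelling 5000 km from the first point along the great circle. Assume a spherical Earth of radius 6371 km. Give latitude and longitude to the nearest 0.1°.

Write both endpoints as unit vectors p₁, p₂ with components (cos φ cos λ, cos φ sin λ, sin φ).
The central angle between the endpoints is δ = arccos(p₁·p₂) ≈ 1.476 rad (84.6°). The total great-circle distance is δ·R ≈ 1.476 × 6371 ≈ 9402 km, so the target fraction is f = 5000/9402 ≈ 0.532.
Interpolate at f ≈ 0.532 with slerp weights a = sin((1−f)δ)/sin δ ≈ 0.640, b = sin(fδ)/sin δ ≈ 0.710.
p = a·p₁ + b·p₂ ≈ (0.667, -0.198, -0.718); φ = arcsin(p_z) ≈ -45.93°, λ = atan2(p_y, p_x) ≈ -16.55°.

≈ 45.9°S, 16.6°W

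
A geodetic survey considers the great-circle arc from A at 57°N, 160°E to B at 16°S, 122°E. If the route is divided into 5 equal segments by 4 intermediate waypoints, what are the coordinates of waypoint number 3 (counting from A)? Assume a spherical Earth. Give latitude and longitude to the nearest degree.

≈ 14°N, 133°E

The haversine formula gives a central angle δ ≈ 1.388 rad (79.5°) between the endpoints.
Interpolate at f = 3/5 with slerp weights a = sin((1−f)δ)/sin δ ≈ 0.536, b = sin(fδ)/sin δ ≈ 0.752.
p = a·p₁ + b·p₂ ≈ (-0.658, 0.713, 0.242); φ = arcsin(p_z) ≈ 14.02°, λ = atan2(p_y, p_x) ≈ 132.68°.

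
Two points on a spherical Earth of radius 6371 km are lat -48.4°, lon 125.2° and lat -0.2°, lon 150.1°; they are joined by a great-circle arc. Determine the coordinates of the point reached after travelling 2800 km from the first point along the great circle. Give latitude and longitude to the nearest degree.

≈ lat -26°, lon 140°

Convert each endpoint to a unit vector on the sphere (x = cos φ cos λ, y = cos φ sin λ, z = sin φ).
The central angle between the endpoints is δ = arccos(p₁·p₂) ≈ 0.921 rad (52.8°). The total great-circle distance is δ·R ≈ 0.921 × 6371 ≈ 5869 km, so the target fraction is f = 2800/5869 ≈ 0.477.
Interpolate at f ≈ 0.477 with slerp weights a = sin((1−f)δ)/sin δ ≈ 0.582, b = sin(fδ)/sin δ ≈ 0.534.
p = a·p₁ + b·p₂ ≈ (-0.686, 0.582, -0.437); φ = arcsin(p_z) ≈ -25.91°, λ = atan2(p_y, p_x) ≈ 139.68°.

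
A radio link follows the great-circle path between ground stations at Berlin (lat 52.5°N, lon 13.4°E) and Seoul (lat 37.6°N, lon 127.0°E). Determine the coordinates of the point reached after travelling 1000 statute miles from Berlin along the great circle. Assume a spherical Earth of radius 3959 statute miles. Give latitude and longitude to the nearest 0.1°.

≈ lat 60.1°N, lon 35.8°E

From cos δ = sin φ₁ sin φ₂ + cos φ₁ cos φ₂ cos Δλ, the central angle is δ ≈ 1.276 rad (73.1°). The total great-circle distance is δ·R ≈ 1.276 × 3959 ≈ 5050 mi, so the target fraction is f = 1000/5050 ≈ 0.198.
Interpolate at f ≈ 0.198 with slerp weights a = sin((1−f)δ)/sin δ ≈ 0.892, b = sin(fδ)/sin δ ≈ 0.261.
p = a·p₁ + b·p₂ ≈ (0.404, 0.291, 0.867); φ = arcsin(p_z) ≈ 60.14°, λ = atan2(p_y, p_x) ≈ 35.79°.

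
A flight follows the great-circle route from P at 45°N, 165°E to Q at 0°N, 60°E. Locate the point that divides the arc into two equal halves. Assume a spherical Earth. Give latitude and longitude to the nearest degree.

From cos δ = sin φ₁ sin φ₂ + cos φ₁ cos φ₂ cos Δλ, the central angle is δ ≈ 1.755 rad (100.5°).
Interpolate at f = 1/2 with slerp weights a = sin((1−f)δ)/sin δ ≈ 0.782, b = sin(fδ)/sin δ ≈ 0.782.
p = a·p₁ + b·p₂ ≈ (-0.143, 0.821, 0.553); φ = arcsin(p_z) ≈ 33.59°, λ = atan2(p_y, p_x) ≈ 99.90°.

≈ 34°N, 100°E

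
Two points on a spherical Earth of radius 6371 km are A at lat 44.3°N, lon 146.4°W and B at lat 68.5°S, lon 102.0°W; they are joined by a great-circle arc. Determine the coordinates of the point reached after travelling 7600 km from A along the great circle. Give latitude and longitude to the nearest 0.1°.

≈ lat 22.3°S, lon 129.5°W

Write both endpoints as unit vectors p₁, p₂ with components (cos φ cos λ, cos φ sin λ, sin φ).
The central angle between the endpoints is δ = arccos(p₁·p₂) ≈ 2.052 rad (117.5°). The total great-circle distance is δ·R ≈ 2.052 × 6371 ≈ 13070 km, so the target fraction is f = 7600/13070 ≈ 0.581.
Interpolate at f ≈ 0.581 with slerp weights a = sin((1−f)δ)/sin δ ≈ 0.854, b = sin(fδ)/sin δ ≈ 1.048.
p = a·p₁ + b·p₂ ≈ (-0.589, -0.714, -0.379); φ = arcsin(p_z) ≈ -22.28°, λ = atan2(p_y, p_x) ≈ -129.51°.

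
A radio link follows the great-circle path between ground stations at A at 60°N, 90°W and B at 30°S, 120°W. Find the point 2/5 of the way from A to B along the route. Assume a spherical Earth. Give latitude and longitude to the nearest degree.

Convert each endpoint to a unit vector on the sphere (x = cos φ cos λ, y = cos φ sin λ, z = sin φ).
The central angle between the endpoints is δ = arccos(p₁·p₂) ≈ 1.629 rad (93.3°).
Interpolate at f = 2/5 with slerp weights a = sin((1−f)δ)/sin δ ≈ 0.830, b = sin(fδ)/sin δ ≈ 0.607.
p = a·p₁ + b·p₂ ≈ (-0.263, -0.871, 0.415); φ = arcsin(p_z) ≈ 24.55°, λ = atan2(p_y, p_x) ≈ -106.81°.

≈ 25°N, 107°W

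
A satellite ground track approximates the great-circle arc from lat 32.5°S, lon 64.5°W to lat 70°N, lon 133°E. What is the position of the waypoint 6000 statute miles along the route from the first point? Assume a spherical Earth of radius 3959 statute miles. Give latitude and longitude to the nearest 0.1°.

≈ lat 53.2°N, lon 80.4°W

Write both endpoints as unit vectors p₁, p₂ with components (cos φ cos λ, cos φ sin λ, sin φ).
The central angle between the endpoints is δ = arccos(p₁·p₂) ≈ 2.465 rad (141.3°). The total great-circle distance is δ·R ≈ 2.465 × 3959 ≈ 9761 mi, so the target fraction is f = 6000/9761 ≈ 0.615.
Interpolate at f ≈ 0.615 with slerp weights a = sin((1−f)δ)/sin δ ≈ 1.300, b = sin(fδ)/sin δ ≈ 1.596.
p = a·p₁ + b·p₂ ≈ (0.100, -0.590, 0.801); φ = arcsin(p_z) ≈ 53.22°, λ = atan2(p_y, p_x) ≈ -80.41°.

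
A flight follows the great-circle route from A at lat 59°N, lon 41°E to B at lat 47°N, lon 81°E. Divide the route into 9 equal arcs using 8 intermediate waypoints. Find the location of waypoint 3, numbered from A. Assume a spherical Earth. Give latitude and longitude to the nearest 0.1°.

Convert each endpoint to a unit vector on the sphere (x = cos φ cos λ, y = cos φ sin λ, z = sin φ).
The central angle between the endpoints is δ = arccos(p₁·p₂) ≈ 0.460 rad (26.4°).
Interpolate at f = 3/9 with slerp weights a = sin((1−f)δ)/sin δ ≈ 0.680, b = sin(fδ)/sin δ ≈ 0.344.
p = a·p₁ + b·p₂ ≈ (0.301, 0.462, 0.834); φ = arcsin(p_z) ≈ 56.56°, λ = atan2(p_y, p_x) ≈ 56.89°.

≈ lat 56.6°N, lon 56.9°E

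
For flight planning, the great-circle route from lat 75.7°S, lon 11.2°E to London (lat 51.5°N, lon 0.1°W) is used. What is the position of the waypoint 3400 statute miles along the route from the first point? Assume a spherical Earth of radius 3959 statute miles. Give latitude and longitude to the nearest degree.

Write both endpoints as unit vectors p₁, p₂ with components (cos φ cos λ, cos φ sin λ, sin φ).
The central angle between the endpoints is δ = arccos(p₁·p₂) ≈ 2.224 rad (127.4°). The total great-circle distance is δ·R ≈ 2.224 × 3959 ≈ 8804 mi, so the target fraction is f = 3400/8804 ≈ 0.386.
Interpolate at f ≈ 0.386 with slerp weights a = sin((1−f)δ)/sin δ ≈ 1.232, b = sin(fδ)/sin δ ≈ 0.953.
p = a·p₁ + b·p₂ ≈ (0.892, 0.058, -0.448); φ = arcsin(p_z) ≈ -26.64°, λ = atan2(p_y, p_x) ≈ 3.73°.

≈ lat 27°S, lon 4°E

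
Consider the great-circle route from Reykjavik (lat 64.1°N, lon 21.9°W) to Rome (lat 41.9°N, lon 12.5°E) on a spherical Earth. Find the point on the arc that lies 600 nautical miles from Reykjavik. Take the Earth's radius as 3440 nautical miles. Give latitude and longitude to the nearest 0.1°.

≈ lat 57.8°N, lon 5.8°W

Write both endpoints as unit vectors p₁, p₂ with components (cos φ cos λ, cos φ sin λ, sin φ).
The central angle between the endpoints is δ = arccos(p₁·p₂) ≈ 0.518 rad (29.7°). The total great-circle distance is δ·R ≈ 0.518 × 3440 ≈ 1781 nmi, so the target fraction is f = 600/1781 ≈ 0.337.
Interpolate at f ≈ 0.337 with slerp weights a = sin((1−f)δ)/sin δ ≈ 0.680, b = sin(fδ)/sin δ ≈ 0.351.
p = a·p₁ + b·p₂ ≈ (0.530, -0.054, 0.846); φ = arcsin(p_z) ≈ 57.78°, λ = atan2(p_y, p_x) ≈ -5.84°.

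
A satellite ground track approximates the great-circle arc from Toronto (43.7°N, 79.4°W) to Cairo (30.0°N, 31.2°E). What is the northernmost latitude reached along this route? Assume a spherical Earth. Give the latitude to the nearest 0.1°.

≈ 53.8°N

The great circle lies in the plane with unit normal n̂ = (p₁ × p₂)/|p₁ × p₂|.
Here n̂_z ≈ +0.591; the vertex latitude is φ_max = arccos|n̂_z| ≈ 53.8°.
Check via Clairaut: cos φ_max = |cos φ₁| · sin C = cos(43.7°)·sin(54.8°) ≈ 0.591, again giving ≈ 53.8°.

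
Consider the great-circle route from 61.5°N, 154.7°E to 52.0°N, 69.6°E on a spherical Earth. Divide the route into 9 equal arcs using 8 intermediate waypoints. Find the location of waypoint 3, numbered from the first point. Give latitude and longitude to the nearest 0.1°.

≈ 65.1°N, 122.5°E

The haversine formula gives a central angle δ ≈ 0.770 rad (44.1°) between the endpoints.
Interpolate at f = 3/9 with slerp weights a = sin((1−f)δ)/sin δ ≈ 0.705, b = sin(fδ)/sin δ ≈ 0.365.
p = a·p₁ + b·p₂ ≈ (-0.226, 0.354, 0.907); φ = arcsin(p_z) ≈ 65.15°, λ = atan2(p_y, p_x) ≈ 122.54°.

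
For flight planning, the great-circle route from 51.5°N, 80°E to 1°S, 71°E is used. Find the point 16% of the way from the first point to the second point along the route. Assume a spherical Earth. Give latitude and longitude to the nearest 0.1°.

Convert each endpoint to a unit vector on the sphere (x = cos φ cos λ, y = cos φ sin λ, z = sin φ).
The central angle between the endpoints is δ = arccos(p₁·p₂) ≈ 0.926 rad (53.1°).
Interpolate at f = 0.16 with slerp weights a = sin((1−f)δ)/sin δ ≈ 0.878, b = sin(fδ)/sin δ ≈ 0.185.
p = a·p₁ + b·p₂ ≈ (0.155, 0.713, 0.684); φ = arcsin(p_z) ≈ 43.15°, λ = atan2(p_y, p_x) ≈ 77.73°.

≈ 43.2°N, 77.7°E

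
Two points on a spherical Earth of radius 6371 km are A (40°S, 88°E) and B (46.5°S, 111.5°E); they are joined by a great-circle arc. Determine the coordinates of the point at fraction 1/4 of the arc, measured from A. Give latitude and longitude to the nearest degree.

Convert each endpoint to a unit vector on the sphere (x = cos φ cos λ, y = cos φ sin λ, z = sin φ).
The central angle between the endpoints is δ = arccos(p₁·p₂) ≈ 0.318 rad (18.2°).
Interpolate at f = 1/4 with slerp weights a = sin((1−f)δ)/sin δ ≈ 0.756, b = sin(fδ)/sin δ ≈ 0.254.
p = a·p₁ + b·p₂ ≈ (-0.044, 0.741, -0.670); φ = arcsin(p_z) ≈ -42.06°, λ = atan2(p_y, p_x) ≈ 93.39°.

≈ (42°S, 93°E)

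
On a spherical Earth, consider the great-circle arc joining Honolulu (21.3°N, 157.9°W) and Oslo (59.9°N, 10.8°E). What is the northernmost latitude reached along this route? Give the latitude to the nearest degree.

The great circle lies in the plane with unit normal n̂ = (p₁ × p₂)/|p₁ × p₂|.
Here n̂_z ≈ +0.093; the vertex latitude is φ_max = arccos|n̂_z| ≈ 84.7°.
Check via Clairaut: cos φ_max = |cos φ₁| · sin C = cos(21.3°)·sin(5.7°) ≈ 0.093, again giving ≈ 84.7°.

≈ 85°N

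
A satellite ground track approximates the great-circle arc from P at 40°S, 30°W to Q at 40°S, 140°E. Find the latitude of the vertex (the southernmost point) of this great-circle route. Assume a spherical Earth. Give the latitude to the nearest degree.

The great circle lies in the plane with unit normal n̂ = (p₁ × p₂)/|p₁ × p₂|.
Here n̂_z ≈ +0.103; the vertex latitude is φ_max = arccos|n̂_z| ≈ 84.1°.

≈ 84°S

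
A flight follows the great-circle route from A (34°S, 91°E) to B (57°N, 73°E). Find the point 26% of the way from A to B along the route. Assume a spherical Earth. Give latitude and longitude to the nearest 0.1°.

The haversine formula gives a central angle δ ≈ 1.610 rad (92.3°) between the endpoints.
Interpolate at f = 0.26 with slerp weights a = sin((1−f)δ)/sin δ ≈ 0.930, b = sin(fδ)/sin δ ≈ 0.407.
p = a·p₁ + b·p₂ ≈ (0.051, 0.983, -0.179); φ = arcsin(p_z) ≈ -10.29°, λ = atan2(p_y, p_x) ≈ 87.01°.

≈ (10.3°S, 87.0°E)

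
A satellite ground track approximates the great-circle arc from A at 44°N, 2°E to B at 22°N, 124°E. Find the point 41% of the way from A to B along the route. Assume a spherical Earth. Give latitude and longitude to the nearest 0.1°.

Write both endpoints as unit vectors p₁, p₂ with components (cos φ cos λ, cos φ sin λ, sin φ).
The central angle between the endpoints is δ = arccos(p₁·p₂) ≈ 1.664 rad (95.3°).
Interpolate at f = 0.41 with slerp weights a = sin((1−f)δ)/sin δ ≈ 0.835, b = sin(fδ)/sin δ ≈ 0.633.
p = a·p₁ + b·p₂ ≈ (0.272, 0.508, 0.817); φ = arcsin(p_z) ≈ 54.83°, λ = atan2(p_y, p_x) ≈ 61.82°.

≈ 54.8°N, 61.8°E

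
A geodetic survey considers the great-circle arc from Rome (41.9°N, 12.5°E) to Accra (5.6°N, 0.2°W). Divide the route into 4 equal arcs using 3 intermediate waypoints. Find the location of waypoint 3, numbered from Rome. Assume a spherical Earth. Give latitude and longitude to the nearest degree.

≈ (15°N, 2°E)

Convert each endpoint to a unit vector on the sphere (x = cos φ cos λ, y = cos φ sin λ, z = sin φ).
The central angle between the endpoints is δ = arccos(p₁·p₂) ≈ 0.664 rad (38.0°).
Interpolate at f = 3/4 with slerp weights a = sin((1−f)δ)/sin δ ≈ 0.268, b = sin(fδ)/sin δ ≈ 0.775.
p = a·p₁ + b·p₂ ≈ (0.966, 0.040, 0.255); φ = arcsin(p_z) ≈ 14.75°, λ = atan2(p_y, p_x) ≈ 2.40°.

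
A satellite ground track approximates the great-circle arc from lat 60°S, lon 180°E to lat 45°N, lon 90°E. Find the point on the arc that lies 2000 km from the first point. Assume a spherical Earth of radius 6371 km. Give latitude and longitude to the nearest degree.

≈ lat 49°S, lon 155°E

Convert each endpoint to a unit vector on the sphere (x = cos φ cos λ, y = cos φ sin λ, z = sin φ).
The central angle between the endpoints is δ = arccos(p₁·p₂) ≈ 2.230 rad (127.8°). The total great-circle distance is δ·R ≈ 2.230 × 6371 ≈ 14206 km, so the target fraction is f = 2000/14206 ≈ 0.141.
Interpolate at f ≈ 0.141 with slerp weights a = sin((1−f)δ)/sin δ ≈ 1.190, b = sin(fδ)/sin δ ≈ 0.391.
p = a·p₁ + b·p₂ ≈ (-0.595, 0.276, -0.755); φ = arcsin(p_z) ≈ -49.00°, λ = atan2(p_y, p_x) ≈ 155.11°.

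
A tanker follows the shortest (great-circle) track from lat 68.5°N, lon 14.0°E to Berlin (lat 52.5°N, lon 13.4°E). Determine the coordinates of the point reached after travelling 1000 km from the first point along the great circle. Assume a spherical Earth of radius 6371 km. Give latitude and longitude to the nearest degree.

From cos δ = sin φ₁ sin φ₂ + cos φ₁ cos φ₂ cos Δλ, the central angle is δ ≈ 0.279 rad (16.0°). The total great-circle distance is δ·R ≈ 0.279 × 6371 ≈ 1779 km, so the target fraction is f = 1000/1779 ≈ 0.562.
Interpolate at f ≈ 0.562 with slerp weights a = sin((1−f)δ)/sin δ ≈ 0.443, b = sin(fδ)/sin δ ≈ 0.567.
p = a·p₁ + b·p₂ ≈ (0.493, 0.119, 0.862); φ = arcsin(p_z) ≈ 59.51°, λ = atan2(p_y, p_x) ≈ 13.59°.

≈ lat 60°N, lon 14°E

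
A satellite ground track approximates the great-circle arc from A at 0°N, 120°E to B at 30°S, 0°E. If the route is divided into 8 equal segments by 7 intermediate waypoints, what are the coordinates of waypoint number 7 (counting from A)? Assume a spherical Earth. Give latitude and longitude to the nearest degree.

From cos δ = sin φ₁ sin φ₂ + cos φ₁ cos φ₂ cos Δλ, the central angle is δ ≈ 2.019 rad (115.7°).
Interpolate at f = 7/8 with slerp weights a = sin((1−f)δ)/sin δ ≈ 0.277, b = sin(fδ)/sin δ ≈ 1.088.
p = a·p₁ + b·p₂ ≈ (0.804, 0.240, -0.544); φ = arcsin(p_z) ≈ -32.97°, λ = atan2(p_y, p_x) ≈ 16.61°.

≈ 33°S, 17°E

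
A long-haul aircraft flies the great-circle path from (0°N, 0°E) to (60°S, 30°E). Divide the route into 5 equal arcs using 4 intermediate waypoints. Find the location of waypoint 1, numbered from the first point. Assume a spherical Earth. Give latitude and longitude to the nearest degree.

The haversine formula gives a central angle δ ≈ 1.123 rad (64.3°) between the endpoints.
Interpolate at f = 1/5 with slerp weights a = sin((1−f)δ)/sin δ ≈ 0.868, b = sin(fδ)/sin δ ≈ 0.247.
p = a·p₁ + b·p₂ ≈ (0.975, 0.062, -0.214); φ = arcsin(p_z) ≈ -12.36°, λ = atan2(p_y, p_x) ≈ 3.63°.

≈ (12°S, 4°E)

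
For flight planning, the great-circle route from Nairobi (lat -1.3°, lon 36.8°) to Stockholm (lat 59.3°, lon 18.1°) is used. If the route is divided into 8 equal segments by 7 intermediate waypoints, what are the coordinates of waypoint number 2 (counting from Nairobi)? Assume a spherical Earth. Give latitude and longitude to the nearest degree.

Write both endpoints as unit vectors p₁, p₂ with components (cos φ cos λ, cos φ sin λ, sin φ).
The central angle between the endpoints is δ = arccos(p₁·p₂) ≈ 1.088 rad (62.4°).
Interpolate at f = 2/8 with slerp weights a = sin((1−f)δ)/sin δ ≈ 0.822, b = sin(fδ)/sin δ ≈ 0.303.
p = a·p₁ + b·p₂ ≈ (0.806, 0.541, 0.242); φ = arcsin(p_z) ≈ 14.02°, λ = atan2(p_y, p_x) ≈ 33.87°.

≈ lat 14°, lon 34°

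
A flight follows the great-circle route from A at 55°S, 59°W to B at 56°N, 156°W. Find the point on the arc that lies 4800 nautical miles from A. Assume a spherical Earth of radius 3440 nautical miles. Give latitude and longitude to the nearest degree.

From cos δ = sin φ₁ sin φ₂ + cos φ₁ cos φ₂ cos Δλ, the central angle is δ ≈ 2.372 rad (135.9°). The total great-circle distance is δ·R ≈ 2.372 × 3440 ≈ 8160 nmi, so the target fraction is f = 4800/8160 ≈ 0.588.
Interpolate at f ≈ 0.588 with slerp weights a = sin((1−f)δ)/sin δ ≈ 1.191, b = sin(fδ)/sin δ ≈ 1.415.
p = a·p₁ + b·p₂ ≈ (-0.371, -0.907, 0.198); φ = arcsin(p_z) ≈ 11.40°, λ = atan2(p_y, p_x) ≈ -112.24°.

≈ 11°N, 112°W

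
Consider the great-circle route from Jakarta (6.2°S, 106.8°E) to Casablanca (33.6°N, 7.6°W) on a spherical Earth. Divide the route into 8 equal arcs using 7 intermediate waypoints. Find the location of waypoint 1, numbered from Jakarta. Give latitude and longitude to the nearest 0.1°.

≈ 1.8°N, 95.1°E

Write both endpoints as unit vectors p₁, p₂ with components (cos φ cos λ, cos φ sin λ, sin φ).
The central angle between the endpoints is δ = arccos(p₁·p₂) ≈ 1.984 rad (113.7°).
Interpolate at f = 1/8 with slerp weights a = sin((1−f)δ)/sin δ ≈ 1.077, b = sin(fδ)/sin δ ≈ 0.268.
p = a·p₁ + b·p₂ ≈ (-0.088, 0.996, 0.032); φ = arcsin(p_z) ≈ 1.84°, λ = atan2(p_y, p_x) ≈ 95.06°.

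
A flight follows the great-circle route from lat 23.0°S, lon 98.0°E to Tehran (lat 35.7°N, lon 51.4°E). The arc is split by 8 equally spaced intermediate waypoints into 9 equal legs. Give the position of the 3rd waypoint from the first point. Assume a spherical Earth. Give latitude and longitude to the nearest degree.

≈ lat 3°S, lon 83°E

Convert each endpoint to a unit vector on the sphere (x = cos φ cos λ, y = cos φ sin λ, z = sin φ).
The central angle between the endpoints is δ = arccos(p₁·p₂) ≈ 1.281 rad (73.4°).
Interpolate at f = 3/9 with slerp weights a = sin((1−f)δ)/sin δ ≈ 0.787, b = sin(fδ)/sin δ ≈ 0.432.
p = a·p₁ + b·p₂ ≈ (0.118, 0.991, -0.055); φ = arcsin(p_z) ≈ -3.16°, λ = atan2(p_y, p_x) ≈ 83.20°.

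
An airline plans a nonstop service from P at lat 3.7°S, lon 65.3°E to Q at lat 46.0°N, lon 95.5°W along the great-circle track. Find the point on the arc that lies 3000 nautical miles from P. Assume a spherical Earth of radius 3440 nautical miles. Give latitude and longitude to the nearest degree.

≈ lat 43°N, lon 46°E

Convert each endpoint to a unit vector on the sphere (x = cos φ cos λ, y = cos φ sin λ, z = sin φ).
The central angle between the endpoints is δ = arccos(p₁·p₂) ≈ 2.348 rad (134.5°). The total great-circle distance is δ·R ≈ 2.348 × 3440 ≈ 8076 nmi, so the target fraction is f = 3000/8076 ≈ 0.371.
Interpolate at f ≈ 0.371 with slerp weights a = sin((1−f)δ)/sin δ ≈ 1.396, b = sin(fδ)/sin δ ≈ 1.074.
p = a·p₁ + b·p₂ ≈ (0.511, 0.523, 0.682); φ = arcsin(p_z) ≈ 43.02°, λ = atan2(p_y, p_x) ≈ 45.70°.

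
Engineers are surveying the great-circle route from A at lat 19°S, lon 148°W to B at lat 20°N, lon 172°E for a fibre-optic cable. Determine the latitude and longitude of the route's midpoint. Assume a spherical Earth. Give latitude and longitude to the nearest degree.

Write both endpoints as unit vectors p₁, p₂ with components (cos φ cos λ, cos φ sin λ, sin φ).
The central angle between the endpoints is δ = arccos(p₁·p₂) ≈ 0.965 rad (55.3°).
Interpolate at f = 1/2 with slerp weights a = sin((1−f)δ)/sin δ ≈ 0.564, b = sin(fδ)/sin δ ≈ 0.564.
p = a·p₁ + b·p₂ ≈ (-0.978, -0.209, 0.009); φ = arcsin(p_z) ≈ 0.53°, λ = atan2(p_y, p_x) ≈ -167.94°.

≈ lat 1°N, lon 168°W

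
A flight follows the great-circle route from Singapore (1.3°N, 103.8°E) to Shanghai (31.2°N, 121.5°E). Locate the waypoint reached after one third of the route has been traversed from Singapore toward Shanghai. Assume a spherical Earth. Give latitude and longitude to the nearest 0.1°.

The haversine formula gives a central angle δ ≈ 0.598 rad (34.3°) between the endpoints.
Interpolate at f = 1/3 with slerp weights a = sin((1−f)δ)/sin δ ≈ 0.690, b = sin(fδ)/sin δ ≈ 0.352.
p = a·p₁ + b·p₂ ≈ (-0.322, 0.926, 0.198); φ = arcsin(p_z) ≈ 11.41°, λ = atan2(p_y, p_x) ≈ 109.15°.

≈ 11.4°N, 109.2°E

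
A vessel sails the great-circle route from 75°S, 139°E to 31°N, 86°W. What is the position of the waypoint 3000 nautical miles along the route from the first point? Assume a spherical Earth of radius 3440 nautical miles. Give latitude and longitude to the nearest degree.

≈ 48°S, 107°W

The haversine formula gives a central angle δ ≈ 2.284 rad (130.9°) between the endpoints. The total great-circle distance is δ·R ≈ 2.284 × 3440 ≈ 7857 nmi, so the target fraction is f = 3000/7857 ≈ 0.382.
Interpolate at f ≈ 0.382 with slerp weights a = sin((1−f)δ)/sin δ ≈ 1.306, b = sin(fδ)/sin δ ≈ 1.013.
p = a·p₁ + b·p₂ ≈ (-0.195, -0.644, -0.740); φ = arcsin(p_z) ≈ -47.71°, λ = atan2(p_y, p_x) ≈ -106.80°.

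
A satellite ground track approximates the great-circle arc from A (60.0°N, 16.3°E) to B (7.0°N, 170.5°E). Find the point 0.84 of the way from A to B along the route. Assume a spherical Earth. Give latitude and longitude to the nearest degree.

≈ (24°N, 166°E)

Write both endpoints as unit vectors p₁, p₂ with components (cos φ cos λ, cos φ sin λ, sin φ).
The central angle between the endpoints is δ = arccos(p₁·p₂) ≈ 1.919 rad (110.0°).
Interpolate at f = 0.84 with slerp weights a = sin((1−f)δ)/sin δ ≈ 0.322, b = sin(fδ)/sin δ ≈ 1.063.
p = a·p₁ + b·p₂ ≈ (-0.886, 0.219, 0.408); φ = arcsin(p_z) ≈ 24.08°, λ = atan2(p_y, p_x) ≈ 166.10°.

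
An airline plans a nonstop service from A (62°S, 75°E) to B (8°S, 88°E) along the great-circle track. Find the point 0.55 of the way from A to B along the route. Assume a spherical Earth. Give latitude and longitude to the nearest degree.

Write both endpoints as unit vectors p₁, p₂ with components (cos φ cos λ, cos φ sin λ, sin φ).
The central angle between the endpoints is δ = arccos(p₁·p₂) ≈ 0.957 rad (54.8°).
Interpolate at f = 0.55 with slerp weights a = sin((1−f)δ)/sin δ ≈ 0.511, b = sin(fδ)/sin δ ≈ 0.615.
p = a·p₁ + b·p₂ ≈ (0.083, 0.840, -0.536); φ = arcsin(p_z) ≈ -32.44°, λ = atan2(p_y, p_x) ≈ 84.34°.

≈ (32°S, 84°E)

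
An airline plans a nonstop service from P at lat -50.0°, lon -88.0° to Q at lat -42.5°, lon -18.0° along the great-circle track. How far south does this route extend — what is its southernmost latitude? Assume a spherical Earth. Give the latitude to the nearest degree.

The great circle lies in the plane with unit normal n̂ = (p₁ × p₂)/|p₁ × p₂|.
Here n̂_z ≈ +0.607; the vertex latitude is φ_max = arccos|n̂_z| ≈ 52.6°.
Check via Clairaut: cos φ_max = |cos φ₁| · sin C = cos(50.0°)·sin(109.2°) ≈ 0.607, again giving ≈ 52.6°.

≈ -53°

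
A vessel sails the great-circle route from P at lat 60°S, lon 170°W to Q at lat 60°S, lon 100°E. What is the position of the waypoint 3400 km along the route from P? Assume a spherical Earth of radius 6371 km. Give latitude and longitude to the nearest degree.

Write both endpoints as unit vectors p₁, p₂ with components (cos φ cos λ, cos φ sin λ, sin φ).
The central angle between the endpoints is δ = arccos(p₁·p₂) ≈ 0.723 rad (41.4°). The total great-circle distance is δ·R ≈ 0.723 × 6371 ≈ 4605 km, so the target fraction is f = 3400/4605 ≈ 0.738.
Interpolate at f ≈ 0.738 with slerp weights a = sin((1−f)δ)/sin δ ≈ 0.284, b = sin(fδ)/sin δ ≈ 0.769.
p = a·p₁ + b·p₂ ≈ (-0.207, 0.354, -0.912); φ = arcsin(p_z) ≈ -65.80°, λ = atan2(p_y, p_x) ≈ 120.28°.

≈ lat 66°S, lon 120°E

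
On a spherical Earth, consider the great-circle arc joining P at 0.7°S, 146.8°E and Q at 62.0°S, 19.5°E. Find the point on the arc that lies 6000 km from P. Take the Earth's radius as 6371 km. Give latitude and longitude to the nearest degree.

Write both endpoints as unit vectors p₁, p₂ with components (cos φ cos λ, cos φ sin λ, sin φ).
The central angle between the endpoints is δ = arccos(p₁·p₂) ≈ 1.848 rad (105.9°). The total great-circle distance is δ·R ≈ 1.848 × 6371 ≈ 11774 km, so the target fraction is f = 6000/11774 ≈ 0.510.
Interpolate at f ≈ 0.510 with slerp weights a = sin((1−f)δ)/sin δ ≈ 0.818, b = sin(fδ)/sin δ ≈ 0.841.
p = a·p₁ + b·p₂ ≈ (-0.313, 0.580, -0.752); φ = arcsin(p_z) ≈ -48.79°, λ = atan2(p_y, p_x) ≈ 118.34°.

≈ 49°S, 118°E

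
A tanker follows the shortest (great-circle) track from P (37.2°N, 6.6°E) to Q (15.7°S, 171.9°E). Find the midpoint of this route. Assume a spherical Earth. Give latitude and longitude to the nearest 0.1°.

≈ (50.1°N, 125.5°E)

The haversine formula gives a central angle δ ≈ 2.703 rad (154.9°) between the endpoints.
Interpolate at f = 1/2 with slerp weights a = sin((1−f)δ)/sin δ ≈ 2.298, b = sin(fδ)/sin δ ≈ 2.298.
p = a·p₁ + b·p₂ ≈ (-0.372, 0.522, 0.768); φ = arcsin(p_z) ≈ 50.13°, λ = atan2(p_y, p_x) ≈ 125.46°.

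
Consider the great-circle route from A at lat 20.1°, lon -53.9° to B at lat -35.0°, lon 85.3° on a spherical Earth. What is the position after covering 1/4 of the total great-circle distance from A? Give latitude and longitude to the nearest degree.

≈ lat 0°, lon -24°

Convert each endpoint to a unit vector on the sphere (x = cos φ cos λ, y = cos φ sin λ, z = sin φ).
The central angle between the endpoints is δ = arccos(p₁·p₂) ≈ 2.465 rad (141.2°).
Interpolate at f = 1/4 with slerp weights a = sin((1−f)δ)/sin δ ≈ 1.535, b = sin(fδ)/sin δ ≈ 0.922.
p = a·p₁ + b·p₂ ≈ (0.911, -0.412, -0.002); φ = arcsin(p_z) ≈ -0.09°, λ = atan2(p_y, p_x) ≈ -24.31°.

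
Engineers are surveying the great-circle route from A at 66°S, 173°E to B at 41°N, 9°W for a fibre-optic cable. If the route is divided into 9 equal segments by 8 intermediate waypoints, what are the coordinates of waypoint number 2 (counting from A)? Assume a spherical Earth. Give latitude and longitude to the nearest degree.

Write both endpoints as unit vectors p₁, p₂ with components (cos φ cos λ, cos φ sin λ, sin φ).
The central angle between the endpoints is δ = arccos(p₁·p₂) ≈ 2.705 rad (155.0°).
Interpolate at f = 2/9 with slerp weights a = sin((1−f)δ)/sin δ ≈ 2.036, b = sin(fδ)/sin δ ≈ 1.337.
p = a·p₁ + b·p₂ ≈ (0.175, -0.057, -0.983); φ = arcsin(p_z) ≈ -79.42°, λ = atan2(p_y, p_x) ≈ -18.06°.

≈ 79°S, 18°W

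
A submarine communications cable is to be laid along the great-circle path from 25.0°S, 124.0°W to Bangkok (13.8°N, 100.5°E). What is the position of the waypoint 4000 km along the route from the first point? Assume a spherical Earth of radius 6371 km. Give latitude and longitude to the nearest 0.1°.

From cos δ = sin φ₁ sin φ₂ + cos φ₁ cos φ₂ cos Δλ, the central angle is δ ≈ 2.387 rad (136.8°). The total great-circle distance is δ·R ≈ 2.387 × 6371 ≈ 15208 km, so the target fraction is f = 4000/15208 ≈ 0.263.
Interpolate at f ≈ 0.263 with slerp weights a = sin((1−f)δ)/sin δ ≈ 1.434, b = sin(fδ)/sin δ ≈ 0.858.
p = a·p₁ + b·p₂ ≈ (-0.879, -0.259, -0.402); φ = arcsin(p_z) ≈ -23.67°, λ = atan2(p_y, p_x) ≈ -163.59°.

≈ 23.7°S, 163.6°W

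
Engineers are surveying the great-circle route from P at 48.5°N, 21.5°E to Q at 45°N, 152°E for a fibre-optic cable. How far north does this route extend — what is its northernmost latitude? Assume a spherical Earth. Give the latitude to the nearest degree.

The great circle lies in the plane with unit normal n̂ = (p₁ × p₂)/|p₁ × p₂|.
Here n̂_z ≈ +0.366; the vertex latitude is φ_max = arccos|n̂_z| ≈ 68.6°.

≈ 69°N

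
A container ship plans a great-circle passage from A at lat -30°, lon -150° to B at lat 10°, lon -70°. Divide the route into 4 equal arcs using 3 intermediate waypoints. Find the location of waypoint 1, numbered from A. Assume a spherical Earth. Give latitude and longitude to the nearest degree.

The haversine formula gives a central angle δ ≈ 1.509 rad (86.5°) between the endpoints.
Interpolate at f = 1/4 with slerp weights a = sin((1−f)δ)/sin δ ≈ 0.907, b = sin(fδ)/sin δ ≈ 0.369.
p = a·p₁ + b·p₂ ≈ (-0.556, -0.734, -0.389); φ = arcsin(p_z) ≈ -22.92°, λ = atan2(p_y, p_x) ≈ -127.13°.

≈ lat -23°, lon -127°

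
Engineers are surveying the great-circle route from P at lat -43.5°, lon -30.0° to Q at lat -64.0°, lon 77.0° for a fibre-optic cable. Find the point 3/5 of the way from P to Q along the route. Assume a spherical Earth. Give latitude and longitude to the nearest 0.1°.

≈ lat -67.8°, lon 18.4°

From cos δ = sin φ₁ sin φ₂ + cos φ₁ cos φ₂ cos Δλ, the central angle is δ ≈ 1.017 rad (58.3°).
Interpolate at f = 3/5 with slerp weights a = sin((1−f)δ)/sin δ ≈ 0.465, b = sin(fδ)/sin δ ≈ 0.674.
p = a·p₁ + b·p₂ ≈ (0.359, 0.119, -0.926); φ = arcsin(p_z) ≈ -67.79°, λ = atan2(p_y, p_x) ≈ 18.36°.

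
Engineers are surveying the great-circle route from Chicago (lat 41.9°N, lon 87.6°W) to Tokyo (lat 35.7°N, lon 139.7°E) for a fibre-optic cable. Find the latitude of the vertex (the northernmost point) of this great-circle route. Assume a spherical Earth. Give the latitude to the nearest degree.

≈ 64°N

The great circle lies in the plane with unit normal n̂ = (p₁ × p₂)/|p₁ × p₂|.
Here n̂_z ≈ -0.444; the vertex latitude is φ_max = arccos|n̂_z| ≈ 63.6°.
Check via Clairaut: cos φ_max = |cos φ₁| · sin C = cos(41.9°)·sin(36.7°) ≈ 0.444, again giving ≈ 63.6°.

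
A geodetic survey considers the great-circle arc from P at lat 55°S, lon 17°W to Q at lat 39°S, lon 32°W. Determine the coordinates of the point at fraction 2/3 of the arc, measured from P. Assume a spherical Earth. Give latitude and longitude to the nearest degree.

≈ lat 45°S, lon 28°W

The haversine formula gives a central angle δ ≈ 0.330 rad (18.9°) between the endpoints.
Interpolate at f = 2/3 with slerp weights a = sin((1−f)δ)/sin δ ≈ 0.339, b = sin(fδ)/sin δ ≈ 0.673.
p = a·p₁ + b·p₂ ≈ (0.630, -0.334, -0.701); φ = arcsin(p_z) ≈ -44.53°, λ = atan2(p_y, p_x) ≈ -27.95°.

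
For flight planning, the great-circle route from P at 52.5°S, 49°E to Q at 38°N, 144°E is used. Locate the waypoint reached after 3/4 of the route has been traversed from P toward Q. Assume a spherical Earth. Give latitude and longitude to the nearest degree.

≈ 15°N, 122°E

Convert each endpoint to a unit vector on the sphere (x = cos φ cos λ, y = cos φ sin λ, z = sin φ).
The central angle between the endpoints is δ = arccos(p₁·p₂) ≈ 2.130 rad (122.0°).
Interpolate at f = 3/4 with slerp weights a = sin((1−f)δ)/sin δ ≈ 0.599, b = sin(fδ)/sin δ ≈ 1.179.
p = a·p₁ + b·p₂ ≈ (-0.513, 0.821, 0.251); φ = arcsin(p_z) ≈ 14.53°, λ = atan2(p_y, p_x) ≈ 121.97°.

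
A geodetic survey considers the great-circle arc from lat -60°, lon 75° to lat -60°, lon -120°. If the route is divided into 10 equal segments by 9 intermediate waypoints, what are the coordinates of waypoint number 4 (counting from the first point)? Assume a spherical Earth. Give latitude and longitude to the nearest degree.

From cos δ = sin φ₁ sin φ₂ + cos φ₁ cos φ₂ cos Δλ, the central angle is δ ≈ 1.037 rad (59.4°).
Interpolate at f = 4/10 with slerp weights a = sin((1−f)δ)/sin δ ≈ 0.677, b = sin(fδ)/sin δ ≈ 0.468.
p = a·p₁ + b·p₂ ≈ (-0.029, 0.124, -0.992); φ = arcsin(p_z) ≈ -82.66°, λ = atan2(p_y, p_x) ≈ 103.32°.

≈ lat -83°, lon 103°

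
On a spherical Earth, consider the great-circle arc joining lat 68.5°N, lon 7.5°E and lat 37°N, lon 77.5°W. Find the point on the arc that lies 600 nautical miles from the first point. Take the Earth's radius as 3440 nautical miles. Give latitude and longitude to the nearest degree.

≈ lat 68°N, lon 20°W

Write both endpoints as unit vectors p₁, p₂ with components (cos φ cos λ, cos φ sin λ, sin φ).
The central angle between the endpoints is δ = arccos(p₁·p₂) ≈ 0.945 rad (54.2°). The total great-circle distance is δ·R ≈ 0.945 × 3440 ≈ 3252 nmi, so the target fraction is f = 600/3252 ≈ 0.184.
Interpolate at f ≈ 0.184 with slerp weights a = sin((1−f)δ)/sin δ ≈ 0.860, b = sin(fδ)/sin δ ≈ 0.214.
p = a·p₁ + b·p₂ ≈ (0.349, -0.126, 0.929); φ = arcsin(p_z) ≈ 68.21°, λ = atan2(p_y, p_x) ≈ -19.80°.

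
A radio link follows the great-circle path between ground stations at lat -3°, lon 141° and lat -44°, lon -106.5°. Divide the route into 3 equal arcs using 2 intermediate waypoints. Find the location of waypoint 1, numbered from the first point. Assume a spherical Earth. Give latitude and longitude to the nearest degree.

The haversine formula gives a central angle δ ≈ 1.812 rad (103.8°) between the endpoints.
Interpolate at f = 1/3 with slerp weights a = sin((1−f)δ)/sin δ ≈ 0.963, b = sin(fδ)/sin δ ≈ 0.585.
p = a·p₁ + b·p₂ ≈ (-0.867, 0.202, -0.457); φ = arcsin(p_z) ≈ -27.17°, λ = atan2(p_y, p_x) ≈ 166.90°.

≈ lat -27°, lon 167°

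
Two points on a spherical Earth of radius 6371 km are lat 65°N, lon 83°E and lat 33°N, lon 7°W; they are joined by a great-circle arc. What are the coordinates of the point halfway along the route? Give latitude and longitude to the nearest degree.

≈ lat 57°N, lon 20°E

Convert each endpoint to a unit vector on the sphere (x = cos φ cos λ, y = cos φ sin λ, z = sin φ).
The central angle between the endpoints is δ = arccos(p₁·p₂) ≈ 1.055 rad (60.4°).
Interpolate at f = 1/2 with slerp weights a = sin((1−f)δ)/sin δ ≈ 0.579, b = sin(fδ)/sin δ ≈ 0.579.
p = a·p₁ + b·p₂ ≈ (0.511, 0.184, 0.839); φ = arcsin(p_z) ≈ 57.09°, λ = atan2(p_y, p_x) ≈ 19.74°.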